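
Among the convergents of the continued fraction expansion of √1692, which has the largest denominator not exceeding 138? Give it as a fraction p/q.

4607/112

√1692 = [41; 7, 2, 7, 82, …] (period length 4).
Convergents:
  p_0/q_0 = 41/1
  p_1/q_1 = 288/7
  p_2/q_2 = 617/15
  p_3/q_3 = 4607/112
  p_4/q_4 = 378391/9199
q_3 = 112 ≤ 138 < 9199 = q_4, so the answer is 4607/112.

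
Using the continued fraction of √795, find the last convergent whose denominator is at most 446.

√795 = [28; 5, 9, 5, 56, …] (period length 4).
Convergents:
  p_0/q_0 = 28/1
  p_1/q_1 = 141/5
  p_2/q_2 = 1297/46
  p_3/q_3 = 6626/235
  p_4/q_4 = 372353/13206
q_3 = 235 ≤ 446 < 13206 = q_4, so the answer is 6626/235.

6626/235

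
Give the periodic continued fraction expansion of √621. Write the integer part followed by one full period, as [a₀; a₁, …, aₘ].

a₀ = ⌊√621⌋ = 24.
With m₀=0, d₀=1 and mₖ₊₁ = dₖaₖ − mₖ, dₖ₊₁ = (n − mₖ₊₁²)/dₖ, aₖ₊₁ = ⌊(a₀+mₖ₊₁)/dₖ₊₁⌋:
  k=1: m=24, d=45, a=1
  k=2: m=21, d=4, a=11
  k=3: m=23, d=23, a=2
  k=4: m=23, d=4, a=11
  k=5: m=21, d=45, a=1
  k=6: m=24, d=1, a=48
d=1 and a=2a₀=48 at k=6, so the next step gives (m, d) = (24, 45) again — its k=1 value — and the period has length 6.

[24; 1, 11, 2, 11, 1, 48]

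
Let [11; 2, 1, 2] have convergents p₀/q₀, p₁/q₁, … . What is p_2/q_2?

Using pₖ = aₖpₖ₋₁ + pₖ₋₂, qₖ = aₖqₖ₋₁ + qₖ₋₂ (with p₋₁=1, p₋₂=0, q₋₁=0, q₋₂=1):
  k=0: a=11, p=11, q=1
  k=1: a=2, p=23, q=2
  k=2: a=1, p=34, q=3

34/3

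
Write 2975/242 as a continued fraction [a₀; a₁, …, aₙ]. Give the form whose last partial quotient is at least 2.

[12; 3, 2, 2, 4, 3]

2975 = 12·242 + 71
242 = 3·71 + 29
71 = 2·29 + 13
29 = 2·13 + 3
13 = 4·3 + 1
3 = 3·1 + 0  (stop)
So 2975/242 = [12; 3, 2, 2, 4, 3].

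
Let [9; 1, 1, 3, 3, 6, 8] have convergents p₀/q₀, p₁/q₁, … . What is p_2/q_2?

19/2

Using pₖ = aₖpₖ₋₁ + pₖ₋₂, qₖ = aₖqₖ₋₁ + qₖ₋₂ (with p₋₁=1, p₋₂=0, q₋₁=0, q₋₂=1):
  k=0: a=9, p=9, q=1
  k=1: a=1, p=10, q=1
  k=2: a=1, p=19, q=2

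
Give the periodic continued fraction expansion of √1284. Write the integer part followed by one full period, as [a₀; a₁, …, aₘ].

a₀ = ⌊√1284⌋ = 35.
With m₀=0, d₀=1 and mₖ₊₁ = dₖaₖ − mₖ, dₖ₊₁ = (n − mₖ₊₁²)/dₖ, aₖ₊₁ = ⌊(a₀+mₖ₊₁)/dₖ₊₁⌋:
  k=1: m=35, d=59, a=1
  k=2: m=24, d=12, a=4
  k=3: m=24, d=59, a=1
  k=4: m=35, d=1, a=70
d=1 and a=2a₀=70 at k=4, so the next step gives (m, d) = (35, 59) again — its k=1 value — and the period has length 4.

[35; 1, 4, 1, 70]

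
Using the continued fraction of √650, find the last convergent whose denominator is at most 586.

√650 = [25; 2, 50, …] (period length 2).
Convergents:
  p_0/q_0 = 25/1
  p_1/q_1 = 51/2
  p_2/q_2 = 2575/101
  p_3/q_3 = 5201/204
  p_4/q_4 = 262625/10301
q_3 = 204 ≤ 586 < 10301 = q_4, so the answer is 5201/204.

5201/204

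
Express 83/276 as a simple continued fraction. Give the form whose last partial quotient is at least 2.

83 = 0*276 + 83
276 = 3*83 + 27
83 = 3*27 + 2
27 = 13*2 + 1
2 = 2*1 + 0  (stop)
So 83/276 = [0; 3, 3, 13, 2].

[0; 3, 3, 13, 2]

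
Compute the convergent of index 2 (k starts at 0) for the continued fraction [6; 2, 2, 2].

Using pₖ = aₖpₖ₋₁ + pₖ₋₂, qₖ = aₖqₖ₋₁ + qₖ₋₂ (with p₋₁=1, p₋₂=0, q₋₁=0, q₋₂=1):
  k=0: a=6, p=6, q=1
  k=1: a=2, p=13, q=2
  k=2: a=2, p=32, q=5

32/5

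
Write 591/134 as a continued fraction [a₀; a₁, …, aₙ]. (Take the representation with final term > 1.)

[4; 2, 2, 3, 2, 3]

591 = 4×134 + 55
134 = 2×55 + 24
55 = 2×24 + 7
24 = 3×7 + 3
7 = 2×3 + 1
3 = 3×1 + 0  (stop)
So 591/134 = [4; 2, 2, 3, 2, 3].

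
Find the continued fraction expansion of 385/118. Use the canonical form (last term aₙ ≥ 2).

385 = 3×118 + 31
118 = 3×31 + 25
31 = 1×25 + 6
25 = 4×6 + 1
6 = 6×1 + 0  (stop)
So 385/118 = [3; 3, 1, 4, 6].

[3; 3, 1, 4, 6]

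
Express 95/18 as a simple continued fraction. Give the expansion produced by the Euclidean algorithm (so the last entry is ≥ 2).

95 = 5·18 + 5
18 = 3·5 + 3
5 = 1·3 + 2
3 = 1·2 + 1
2 = 2·1 + 0  (stop)
So 95/18 = [5; 3, 1, 1, 2].

[5; 3, 1, 1, 2]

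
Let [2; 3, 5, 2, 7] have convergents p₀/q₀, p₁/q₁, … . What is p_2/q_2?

37/16

Using pₖ = aₖpₖ₋₁ + pₖ₋₂, qₖ = aₖqₖ₋₁ + qₖ₋₂ (with p₋₁=1, p₋₂=0, q₋₁=0, q₋₂=1):
  k=0: a=2, p=2, q=1
  k=1: a=3, p=7, q=3
  k=2: a=5, p=37, q=16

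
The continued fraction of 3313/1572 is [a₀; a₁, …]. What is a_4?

3313 = 2·1572 + 169   →  a_0 = 2
1572 = 9·169 + 51   →  a_1 = 9
169 = 3·51 + 16   →  a_2 = 3
51 = 3·16 + 3   →  a_3 = 3
16 = 5·3 + 1   →  a_4 = 5

5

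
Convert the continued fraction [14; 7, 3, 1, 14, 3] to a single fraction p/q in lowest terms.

Using pₖ = aₖpₖ₋₁ + pₖ₋₂ and qₖ = aₖqₖ₋₁ + qₖ₋₂:
  k=0: a=14, p=14, q=1
  k=1: a=7, p=99, q=7
  k=2: a=3, p=311, q=22
  k=3: a=1, p=410, q=29
  k=4: a=14, p=6051, q=428
  k=5: a=3, p=18563, q=1313

18563/1313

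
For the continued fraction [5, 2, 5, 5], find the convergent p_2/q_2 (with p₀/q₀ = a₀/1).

Using pₖ = aₖpₖ₋₁ + pₖ₋₂, qₖ = aₖqₖ₋₁ + qₖ₋₂ (with p₋₁=1, p₋₂=0, q₋₁=0, q₋₂=1):
  k=0: a=5, p=5, q=1
  k=1: a=2, p=11, q=2
  k=2: a=5, p=60, q=11

60/11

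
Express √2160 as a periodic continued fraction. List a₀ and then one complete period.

a₀ = ⌊√2160⌋ = 46.
With m₀=0, d₀=1 and mₖ₊₁ = dₖaₖ − mₖ, dₖ₊₁ = (n − mₖ₊₁²)/dₖ, aₖ₊₁ = ⌊(a₀+mₖ₊₁)/dₖ₊₁⌋:
  k=1: m=46, d=44, a=2
  k=2: m=42, d=9, a=9
  k=3: m=39, d=71, a=1
  k=4: m=32, d=16, a=4
  k=5: m=32, d=71, a=1
  k=6: m=39, d=9, a=9
  k=7: m=42, d=44, a=2
  k=8: m=46, d=1, a=92
d=1 and a=2a₀=92 at k=8, so the next step gives (m, d) = (46, 44) again — its k=1 value — and the period has length 8.

[46; 2, 9, 1, 4, 1, 9, 2, 92]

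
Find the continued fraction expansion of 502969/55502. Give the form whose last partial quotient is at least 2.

[9; 16, 12, 15, 19]

502969 = 9·55502 + 3451
55502 = 16·3451 + 286
3451 = 12·286 + 19
286 = 15·19 + 1
19 = 19·1 + 0  (stop)
So 502969/55502 = [9; 16, 12, 15, 19].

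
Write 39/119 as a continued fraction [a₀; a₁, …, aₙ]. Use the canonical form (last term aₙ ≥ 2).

39 = 0×119 + 39
119 = 3×39 + 2
39 = 19×2 + 1
2 = 2×1 + 0  (stop)
So 39/119 = [0; 3, 19, 2].

[0; 3, 19, 2]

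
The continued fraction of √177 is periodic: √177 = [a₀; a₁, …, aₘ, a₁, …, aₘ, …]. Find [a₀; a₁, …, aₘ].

a₀ = ⌊√177⌋ = 13.
With m₀=0, d₀=1 and mₖ₊₁ = dₖaₖ − mₖ, dₖ₊₁ = (n − mₖ₊₁²)/dₖ, aₖ₊₁ = ⌊(a₀+mₖ₊₁)/dₖ₊₁⌋:
  k=1: m=13, d=8, a=3
  k=2: m=11, d=7, a=3
  k=3: m=10, d=11, a=2
  k=4: m=12, d=3, a=8
  k=5: m=12, d=11, a=2
  k=6: m=10, d=7, a=3
  k=7: m=11, d=8, a=3
  k=8: m=13, d=1, a=26
d=1 and a=2a₀=26 at k=8, so the next step gives (m, d) = (13, 8) again — its k=1 value — and the period has length 8.

[13; 3, 3, 2, 8, 2, 3, 3, 26]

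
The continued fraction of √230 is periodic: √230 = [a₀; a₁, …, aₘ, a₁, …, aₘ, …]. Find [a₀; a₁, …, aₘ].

a₀ = ⌊√230⌋ = 15.
With m₀=0, d₀=1 and mₖ₊₁ = dₖaₖ − mₖ, dₖ₊₁ = (n − mₖ₊₁²)/dₖ, aₖ₊₁ = ⌊(a₀+mₖ₊₁)/dₖ₊₁⌋:
  k=1: m=15, d=5, a=6
  k=2: m=15, d=1, a=30
d=1 and a=2a₀=30 at k=2, so the next step gives (m, d) = (15, 5) again — its k=1 value — and the period has length 2.

[15; 6, 30]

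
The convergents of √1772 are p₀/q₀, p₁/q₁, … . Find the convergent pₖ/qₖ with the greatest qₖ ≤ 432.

18143/431

√1772 = [42; 10, 1, 1, 20, 1, 1, 10, 84, …] (period length 8).
Convergents:
  p_0/q_0 = 42/1
  p_1/q_1 = 421/10
  p_2/q_2 = 463/11
  p_3/q_3 = 884/21
  p_4/q_4 = 18143/431
  p_5/q_5 = 19027/452
q_4 = 431 ≤ 432 < 452 = q_5, so the answer is 18143/431.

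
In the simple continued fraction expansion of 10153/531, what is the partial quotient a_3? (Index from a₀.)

2

10153 = 19·531 + 64   →  a_0 = 19
531 = 8·64 + 19   →  a_1 = 8
64 = 3·19 + 7   →  a_2 = 3
19 = 2·7 + 5   →  a_3 = 2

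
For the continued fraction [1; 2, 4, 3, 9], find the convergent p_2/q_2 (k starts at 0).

Using pₖ = aₖpₖ₋₁ + pₖ₋₂, qₖ = aₖqₖ₋₁ + qₖ₋₂ (with p₋₁=1, p₋₂=0, q₋₁=0, q₋₂=1):
  k=0: a=1, p=1, q=1
  k=1: a=2, p=3, q=2
  k=2: a=4, p=13, q=9

13/9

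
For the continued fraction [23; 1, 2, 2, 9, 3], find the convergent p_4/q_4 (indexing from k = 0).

1565/66

Using pₖ = aₖpₖ₋₁ + pₖ₋₂, qₖ = aₖqₖ₋₁ + qₖ₋₂ (with p₋₁=1, p₋₂=0, q₋₁=0, q₋₂=1):
  k=0: a=23, p=23, q=1
  k=1: a=1, p=24, q=1
  k=2: a=2, p=71, q=3
  k=3: a=2, p=166, q=7
  k=4: a=9, p=1565, q=66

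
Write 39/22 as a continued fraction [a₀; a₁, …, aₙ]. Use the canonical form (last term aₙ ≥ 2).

[1; 1, 3, 2, 2]

39 = 1×22 + 17
22 = 1×17 + 5
17 = 3×5 + 2
5 = 2×2 + 1
2 = 2×1 + 0  (stop)
So 39/22 = [1; 1, 3, 2, 2].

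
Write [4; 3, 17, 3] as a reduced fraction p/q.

Using pₖ = aₖpₖ₋₁ + pₖ₋₂ and qₖ = aₖqₖ₋₁ + qₖ₋₂:
  k=0: a=4, p=4, q=1
  k=1: a=3, p=13, q=3
  k=2: a=17, p=225, q=52
  k=3: a=3, p=688, q=159

688/159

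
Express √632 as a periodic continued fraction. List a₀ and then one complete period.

[25; 7, 6, 7, 50]

a₀ = ⌊√632⌋ = 25.
With m₀=0, d₀=1 and mₖ₊₁ = dₖaₖ − mₖ, dₖ₊₁ = (n − mₖ₊₁²)/dₖ, aₖ₊₁ = ⌊(a₀+mₖ₊₁)/dₖ₊₁⌋:
  k=1: m=25, d=7, a=7
  k=2: m=24, d=8, a=6
  k=3: m=24, d=7, a=7
  k=4: m=25, d=1, a=50
d=1 and a=2a₀=50 at k=4, so the next step gives (m, d) = (25, 7) again — its k=1 value — and the period has length 4.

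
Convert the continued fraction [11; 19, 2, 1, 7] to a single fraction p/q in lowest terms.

4918/445

Fold from the inside: start with 7/1.
  1 + 1/7 = 8/7
  2 + 7/8 = 23/8
  19 + 8/23 = 445/23
  11 + 23/445 = 4918/445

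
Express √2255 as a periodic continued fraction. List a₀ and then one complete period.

[47; 2, 18, 2, 94]

a₀ = ⌊√2255⌋ = 47.
With m₀=0, d₀=1 and mₖ₊₁ = dₖaₖ − mₖ, dₖ₊₁ = (n − mₖ₊₁²)/dₖ, aₖ₊₁ = ⌊(a₀+mₖ₊₁)/dₖ₊₁⌋:
  k=1: m=47, d=46, a=2
  k=2: m=45, d=5, a=18
  k=3: m=45, d=46, a=2
  k=4: m=47, d=1, a=94
d=1 and a=2a₀=94 at k=4, so the next step gives (m, d) = (47, 46) again — its k=1 value — and the period has length 4.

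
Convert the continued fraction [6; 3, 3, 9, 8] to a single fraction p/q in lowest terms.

4751/754

Using pₖ = aₖpₖ₋₁ + pₖ₋₂ and qₖ = aₖqₖ₋₁ + qₖ₋₂:
  k=0: a=6, p=6, q=1
  k=1: a=3, p=19, q=3
  k=2: a=3, p=63, q=10
  k=3: a=9, p=586, q=93
  k=4: a=8, p=4751, q=754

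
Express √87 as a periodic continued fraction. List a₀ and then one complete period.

a₀ = ⌊√87⌋ = 9.
With m₀=0, d₀=1 and mₖ₊₁ = dₖaₖ − mₖ, dₖ₊₁ = (n − mₖ₊₁²)/dₖ, aₖ₊₁ = ⌊(a₀+mₖ₊₁)/dₖ₊₁⌋:
  k=1: m=9, d=6, a=3
  k=2: m=9, d=1, a=18
d=1 and a=2a₀=18 at k=2, so the next step gives (m, d) = (9, 6) again — its k=1 value — and the period has length 2.

[9; 3, 18]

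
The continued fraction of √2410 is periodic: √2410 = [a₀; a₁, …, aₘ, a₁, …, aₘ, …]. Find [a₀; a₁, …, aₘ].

a₀ = ⌊√2410⌋ = 49.
With m₀=0, d₀=1 and mₖ₊₁ = dₖaₖ − mₖ, dₖ₊₁ = (n − mₖ₊₁²)/dₖ, aₖ₊₁ = ⌊(a₀+mₖ₊₁)/dₖ₊₁⌋:
  k=1: m=49, d=9, a=10
  k=2: m=41, d=81, a=1
  k=3: m=40, d=10, a=8
  k=4: m=40, d=81, a=1
  k=5: m=41, d=9, a=10
  k=6: m=49, d=1, a=98
d=1 and a=2a₀=98 at k=6, so the next step gives (m, d) = (49, 9) again — its k=1 value — and the period has length 6.

[49; 10, 1, 8, 1, 10, 98]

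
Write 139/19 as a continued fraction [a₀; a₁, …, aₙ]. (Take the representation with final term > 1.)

[7; 3, 6]

139 = 7*19 + 6
19 = 3*6 + 1
6 = 6*1 + 0  (stop)
So 139/19 = [7; 3, 6].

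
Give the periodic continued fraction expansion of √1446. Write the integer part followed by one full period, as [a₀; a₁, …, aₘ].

a₀ = ⌊√1446⌋ = 38.

[38; 38, 76]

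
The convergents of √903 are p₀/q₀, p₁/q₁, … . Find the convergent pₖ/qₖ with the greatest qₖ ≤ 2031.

√903 = [30; 20, 60, …] (period length 2).
Convergents:
  p_0/q_0 = 30/1
  p_1/q_1 = 601/20
  p_2/q_2 = 36090/1201
  p_3/q_3 = 722401/24040
q_2 = 1201 ≤ 2031 < 24040 = q_3, so the answer is 36090/1201.

36090/1201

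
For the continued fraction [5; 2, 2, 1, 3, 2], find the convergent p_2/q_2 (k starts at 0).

Using pₖ = aₖpₖ₋₁ + pₖ₋₂, qₖ = aₖqₖ₋₁ + qₖ₋₂ (with p₋₁=1, p₋₂=0, q₋₁=0, q₋₂=1):
  k=0: a=5, p=5, q=1
  k=1: a=2, p=11, q=2
  k=2: a=2, p=27, q=5

27/5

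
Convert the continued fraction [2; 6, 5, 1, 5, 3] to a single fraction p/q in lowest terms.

1481/685

Fold from the inside: start with 3/1.
  5 + 1/3 = 16/3
  1 + 3/16 = 19/16
  5 + 16/19 = 111/19
  6 + 19/111 = 685/111
  2 + 111/685 = 1481/685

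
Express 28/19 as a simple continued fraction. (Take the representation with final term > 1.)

[1; 2, 9]

28 = 1*19 + 9
19 = 2*9 + 1
9 = 9*1 + 0  (stop)
So 28/19 = [1; 2, 9].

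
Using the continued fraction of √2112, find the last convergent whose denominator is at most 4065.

97198/2115

√2112 = [45; 1, 21, 1, 90, …] (period length 4).
Convergents:
  p_0/q_0 = 45/1
  p_1/q_1 = 46/1
  p_2/q_2 = 1011/22
  p_3/q_3 = 1057/23
  p_4/q_4 = 96141/2092
  p_5/q_5 = 97198/2115
  p_6/q_6 = 2137299/46507
q_5 = 2115 ≤ 4065 < 46507 = q_6, so the answer is 97198/2115.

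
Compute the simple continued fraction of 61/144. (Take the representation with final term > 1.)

[0; 2, 2, 1, 3, 2, 2]

61 = 0×144 + 61
144 = 2×61 + 22
61 = 2×22 + 17
22 = 1×17 + 5
17 = 3×5 + 2
5 = 2×2 + 1
2 = 2×1 + 0  (stop)
So 61/144 = [0; 2, 2, 1, 3, 2, 2].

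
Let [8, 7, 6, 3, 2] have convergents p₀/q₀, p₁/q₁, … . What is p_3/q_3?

Using pₖ = aₖpₖ₋₁ + pₖ₋₂, qₖ = aₖqₖ₋₁ + qₖ₋₂ (with p₋₁=1, p₋₂=0, q₋₁=0, q₋₂=1):
  k=0: a=8, p=8, q=1
  k=1: a=7, p=57, q=7
  k=2: a=6, p=350, q=43
  k=3: a=3, p=1107, q=136

1107/136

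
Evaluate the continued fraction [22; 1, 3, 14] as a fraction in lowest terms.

Fold from the inside: start with 14/1.
  3 + 1/14 = 43/14
  1 + 14/43 = 57/43
  22 + 43/57 = 1297/57

1297/57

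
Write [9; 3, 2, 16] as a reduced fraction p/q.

1068/115

Fold from the inside: start with 16/1.
  2 + 1/16 = 33/16
  3 + 16/33 = 115/33
  9 + 33/115 = 1068/115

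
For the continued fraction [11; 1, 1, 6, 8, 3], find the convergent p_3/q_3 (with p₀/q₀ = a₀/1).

150/13

Using pₖ = aₖpₖ₋₁ + pₖ₋₂, qₖ = aₖqₖ₋₁ + qₖ₋₂ (with p₋₁=1, p₋₂=0, q₋₁=0, q₋₂=1):
  k=0: a=11, p=11, q=1
  k=1: a=1, p=12, q=1
  k=2: a=1, p=23, q=2
  k=3: a=6, p=150, q=13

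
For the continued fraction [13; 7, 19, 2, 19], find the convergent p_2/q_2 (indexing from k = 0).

1761/134

Using pₖ = aₖpₖ₋₁ + pₖ₋₂, qₖ = aₖqₖ₋₁ + qₖ₋₂ (with p₋₁=1, p₋₂=0, q₋₁=0, q₋₂=1):
  k=0: a=13, p=13, q=1
  k=1: a=7, p=92, q=7
  k=2: a=19, p=1761, q=134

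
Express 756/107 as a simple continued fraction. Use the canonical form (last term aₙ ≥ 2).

756 = 7·107 + 7
107 = 15·7 + 2
7 = 3·2 + 1
2 = 2·1 + 0  (stop)
So 756/107 = [7; 15, 3, 2].

[7; 15, 3, 2]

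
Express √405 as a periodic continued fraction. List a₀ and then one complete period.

a₀ = ⌊√405⌋ = 20.
With m₀=0, d₀=1 and mₖ₊₁ = dₖaₖ − mₖ, dₖ₊₁ = (n − mₖ₊₁²)/dₖ, aₖ₊₁ = ⌊(a₀+mₖ₊₁)/dₖ₊₁⌋:
  k=1: m=20, d=5, a=8
  k=2: m=20, d=1, a=40
d=1 and a=2a₀=40 at k=2, so the next step gives (m, d) = (20, 5) again — its k=1 value — and the period has length 2.

[20; 8, 40]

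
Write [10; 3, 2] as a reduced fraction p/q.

Using pₖ = aₖpₖ₋₁ + pₖ₋₂ and qₖ = aₖqₖ₋₁ + qₖ₋₂:
  k=0: a=10, p=10, q=1
  k=1: a=3, p=31, q=3
  k=2: a=2, p=72, q=7

72/7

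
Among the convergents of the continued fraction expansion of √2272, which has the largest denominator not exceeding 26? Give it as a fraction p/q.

√2272 = [47; 1, 1, 1, 94, …] (period length 4).
Convergents:
  p_0/q_0 = 47/1
  p_1/q_1 = 48/1
  p_2/q_2 = 95/2
  p_3/q_3 = 143/3
  p_4/q_4 = 13537/284
q_3 = 3 ≤ 26 < 284 = q_4, so the answer is 143/3.

143/3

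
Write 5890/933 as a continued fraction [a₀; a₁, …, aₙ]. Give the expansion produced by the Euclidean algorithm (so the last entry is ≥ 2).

[6; 3, 5, 8, 7]

5890 = 6*933 + 292
933 = 3*292 + 57
292 = 5*57 + 7
57 = 8*7 + 1
7 = 7*1 + 0  (stop)
So 5890/933 = [6; 3, 5, 8, 7].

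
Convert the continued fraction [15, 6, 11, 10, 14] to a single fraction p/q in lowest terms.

Using pₖ = aₖpₖ₋₁ + pₖ₋₂ and qₖ = aₖqₖ₋₁ + qₖ₋₂:
  k=0: a=15, p=15, q=1
  k=1: a=6, p=91, q=6
  k=2: a=11, p=1016, q=67
  k=3: a=10, p=10251, q=676
  k=4: a=14, p=144530, q=9531

144530/9531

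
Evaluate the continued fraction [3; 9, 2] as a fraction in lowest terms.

59/19

Fold from the inside: start with 2/1.
  9 + 1/2 = 19/2
  3 + 2/19 = 59/19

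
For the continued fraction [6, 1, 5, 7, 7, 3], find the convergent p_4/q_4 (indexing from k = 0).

Using pₖ = aₖpₖ₋₁ + pₖ₋₂, qₖ = aₖqₖ₋₁ + qₖ₋₂ (with p₋₁=1, p₋₂=0, q₋₁=0, q₋₂=1):
  k=0: a=6, p=6, q=1
  k=1: a=1, p=7, q=1
  k=2: a=5, p=41, q=6
  k=3: a=7, p=294, q=43
  k=4: a=7, p=2099, q=307

2099/307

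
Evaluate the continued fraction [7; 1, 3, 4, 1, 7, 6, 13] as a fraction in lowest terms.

102686/13229

Fold from the inside: start with 13/1.
  6 + 1/13 = 79/13
  7 + 13/79 = 566/79
  1 + 79/566 = 645/566
  4 + 566/645 = 3146/645
  3 + 645/3146 = 10083/3146
  1 + 3146/10083 = 13229/10083
  7 + 10083/13229 = 102686/13229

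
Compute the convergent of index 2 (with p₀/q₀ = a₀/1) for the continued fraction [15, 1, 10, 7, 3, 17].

Using pₖ = aₖpₖ₋₁ + pₖ₋₂, qₖ = aₖqₖ₋₁ + qₖ₋₂ (with p₋₁=1, p₋₂=0, q₋₁=0, q₋₂=1):
  k=0: a=15, p=15, q=1
  k=1: a=1, p=16, q=1
  k=2: a=10, p=175, q=11

175/11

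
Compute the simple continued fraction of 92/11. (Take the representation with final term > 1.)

92 = 8*11 + 4
11 = 2*4 + 3
4 = 1*3 + 1
3 = 3*1 + 0  (stop)
So 92/11 = [8; 2, 1, 3].

[8; 2, 1, 3]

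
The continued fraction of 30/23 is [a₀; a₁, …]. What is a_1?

3

30 = 1·23 + 7   →  a_0 = 1
23 = 3·7 + 2   →  a_1 = 3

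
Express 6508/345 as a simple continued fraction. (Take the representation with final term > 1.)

[18; 1, 6, 2, 1, 15]

6508 = 18*345 + 298
345 = 1*298 + 47
298 = 6*47 + 16
47 = 2*16 + 15
16 = 1*15 + 1
15 = 15*1 + 0  (stop)
So 6508/345 = [18; 1, 6, 2, 1, 15].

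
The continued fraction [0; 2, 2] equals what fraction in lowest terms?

2/5

Using pₖ = aₖpₖ₋₁ + pₖ₋₂ and qₖ = aₖqₖ₋₁ + qₖ₋₂:
  k=0: a=0, p=0, q=1
  k=1: a=2, p=1, q=2
  k=2: a=2, p=2, q=5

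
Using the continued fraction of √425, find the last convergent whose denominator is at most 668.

√425 = [20; 1, 1, 1, 1, 1, 1, 40, …] (period length 7).
Convergents:
  p_0/q_0 = 20/1
  p_1/q_1 = 21/1
  p_2/q_2 = 41/2
  p_3/q_3 = 62/3
  p_4/q_4 = 103/5
  p_5/q_5 = 165/8
  p_6/q_6 = 268/13
  p_7/q_7 = 10885/528
  p_8/q_8 = 11153/541
  p_9/q_9 = 22038/1069
q_8 = 541 ≤ 668 < 1069 = q_9, so the answer is 11153/541.

11153/541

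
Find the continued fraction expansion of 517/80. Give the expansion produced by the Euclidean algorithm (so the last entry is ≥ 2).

[6; 2, 6, 6]

517 = 6·80 + 37
80 = 2·37 + 6
37 = 6·6 + 1
6 = 6·1 + 0  (stop)
So 517/80 = [6; 2, 6, 6].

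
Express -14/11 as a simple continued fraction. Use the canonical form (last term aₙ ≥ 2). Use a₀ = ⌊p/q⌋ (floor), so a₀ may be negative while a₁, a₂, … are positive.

-14 = -2×11 + 8
11 = 1×8 + 3
8 = 2×3 + 2
3 = 1×2 + 1
2 = 2×1 + 0  (stop)
So -14/11 = [-2; 1, 2, 1, 2].

[-2; 1, 2, 1, 2]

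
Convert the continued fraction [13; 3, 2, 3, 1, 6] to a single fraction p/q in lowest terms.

Fold from the inside: start with 6/1.
  1 + 1/6 = 7/6
  3 + 6/7 = 27/7
  2 + 7/27 = 61/27
  3 + 27/61 = 210/61
  13 + 61/210 = 2791/210

2791/210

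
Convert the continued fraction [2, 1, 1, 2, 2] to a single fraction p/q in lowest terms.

Using pₖ = aₖpₖ₋₁ + pₖ₋₂ and qₖ = aₖqₖ₋₁ + qₖ₋₂:
  k=0: a=2, p=2, q=1
  k=1: a=1, p=3, q=1
  k=2: a=1, p=5, q=2
  k=3: a=2, p=13, q=5
  k=4: a=2, p=31, q=12

31/12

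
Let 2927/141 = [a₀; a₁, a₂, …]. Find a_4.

2927 = 20·141 + 107   →  a_0 = 20
141 = 1·107 + 34   →  a_1 = 1
107 = 3·34 + 5   →  a_2 = 3
34 = 6·5 + 4   →  a_3 = 6
5 = 1·4 + 1   →  a_4 = 1

1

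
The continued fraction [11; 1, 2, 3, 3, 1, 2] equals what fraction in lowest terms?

Using pₖ = aₖpₖ₋₁ + pₖ₋₂ and qₖ = aₖqₖ₋₁ + qₖ₋₂:
  k=0: a=11, p=11, q=1
  k=1: a=1, p=12, q=1
  k=2: a=2, p=35, q=3
  k=3: a=3, p=117, q=10
  k=4: a=3, p=386, q=33
  k=5: a=1, p=503, q=43
  k=6: a=2, p=1392, q=119

1392/119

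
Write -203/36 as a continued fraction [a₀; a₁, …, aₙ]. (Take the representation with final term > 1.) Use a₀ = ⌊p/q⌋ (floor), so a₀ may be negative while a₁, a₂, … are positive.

-203 = -6·36 + 13
36 = 2·13 + 10
13 = 1·10 + 3
10 = 3·3 + 1
3 = 3·1 + 0  (stop)
So -203/36 = [-6; 2, 1, 3, 3].

[-6; 2, 1, 3, 3]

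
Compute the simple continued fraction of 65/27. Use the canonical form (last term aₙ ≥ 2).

[2; 2, 2, 5]

65 = 2×27 + 11
27 = 2×11 + 5
11 = 2×5 + 1
5 = 5×1 + 0  (stop)
So 65/27 = [2; 2, 2, 5].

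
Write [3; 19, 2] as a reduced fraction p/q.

119/39

Using pₖ = aₖpₖ₋₁ + pₖ₋₂ and qₖ = aₖqₖ₋₁ + qₖ₋₂:
  k=0: a=3, p=3, q=1
  k=1: a=19, p=58, q=19
  k=2: a=2, p=119, q=39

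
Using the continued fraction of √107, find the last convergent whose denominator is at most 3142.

√107 = [10; 2, 1, 9, 1, 2, 20, …] (period length 6).
Convergents:
  p_0/q_0 = 10/1
  p_1/q_1 = 21/2
  p_2/q_2 = 31/3
  p_3/q_3 = 300/29
  p_4/q_4 = 331/32
  p_5/q_5 = 962/93
  p_6/q_6 = 19571/1892
  p_7/q_7 = 40104/3877
q_6 = 1892 ≤ 3142 < 3877 = q_7, so the answer is 19571/1892.

19571/1892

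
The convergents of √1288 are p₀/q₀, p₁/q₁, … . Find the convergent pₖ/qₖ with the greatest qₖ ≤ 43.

323/9

√1288 = [35; 1, 7, 1, 70, …] (period length 4).
Convergents:
  p_0/q_0 = 35/1
  p_1/q_1 = 36/1
  p_2/q_2 = 287/8
  p_3/q_3 = 323/9
  p_4/q_4 = 22897/638
q_3 = 9 ≤ 43 < 638 = q_4, so the answer is 323/9.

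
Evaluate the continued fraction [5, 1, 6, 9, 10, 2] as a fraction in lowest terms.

Using pₖ = aₖpₖ₋₁ + pₖ₋₂ and qₖ = aₖqₖ₋₁ + qₖ₋₂:
  k=0: a=5, p=5, q=1
  k=1: a=1, p=6, q=1
  k=2: a=6, p=41, q=7
  k=3: a=9, p=375, q=64
  k=4: a=10, p=3791, q=647
  k=5: a=2, p=7957, q=1358

7957/1358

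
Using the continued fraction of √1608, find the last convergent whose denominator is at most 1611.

√1608 = [40; 10, 80, …] (period length 2).
Convergents:
  p_0/q_0 = 40/1
  p_1/q_1 = 401/10
  p_2/q_2 = 32120/801
  p_3/q_3 = 321601/8020
q_2 = 801 ≤ 1611 < 8020 = q_3, so the answer is 32120/801.

32120/801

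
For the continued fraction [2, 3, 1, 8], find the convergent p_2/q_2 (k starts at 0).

Using pₖ = aₖpₖ₋₁ + pₖ₋₂, qₖ = aₖqₖ₋₁ + qₖ₋₂ (with p₋₁=1, p₋₂=0, q₋₁=0, q₋₂=1):
  k=0: a=2, p=2, q=1
  k=1: a=3, p=7, q=3
  k=2: a=1, p=9, q=4

9/4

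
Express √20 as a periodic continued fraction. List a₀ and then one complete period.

a₀ = ⌊√20⌋ = 4.
With m₀=0, d₀=1 and mₖ₊₁ = dₖaₖ − mₖ, dₖ₊₁ = (n − mₖ₊₁²)/dₖ, aₖ₊₁ = ⌊(a₀+mₖ₊₁)/dₖ₊₁⌋:
  k=1: m=4, d=4, a=2
  k=2: m=4, d=1, a=8
d=1 and a=2a₀=8 at k=2, so the next step gives (m, d) = (4, 4) again — its k=1 value — and the period has length 2.

[4; 2, 8]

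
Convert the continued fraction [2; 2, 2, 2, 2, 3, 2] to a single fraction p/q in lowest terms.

Using pₖ = aₖpₖ₋₁ + pₖ₋₂ and qₖ = aₖqₖ₋₁ + qₖ₋₂:
  k=0: a=2, p=2, q=1
  k=1: a=2, p=5, q=2
  k=2: a=2, p=12, q=5
  k=3: a=2, p=29, q=12
  k=4: a=2, p=70, q=29
  k=5: a=3, p=239, q=99
  k=6: a=2, p=548, q=227

548/227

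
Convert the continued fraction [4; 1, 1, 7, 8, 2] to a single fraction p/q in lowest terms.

1174/259

Using pₖ = aₖpₖ₋₁ + pₖ₋₂ and qₖ = aₖqₖ₋₁ + qₖ₋₂:
  k=0: a=4, p=4, q=1
  k=1: a=1, p=5, q=1
  k=2: a=1, p=9, q=2
  k=3: a=7, p=68, q=15
  k=4: a=8, p=553, q=122
  k=5: a=2, p=1174, q=259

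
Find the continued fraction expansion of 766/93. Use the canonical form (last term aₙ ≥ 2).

766 = 8·93 + 22
93 = 4·22 + 5
22 = 4·5 + 2
5 = 2·2 + 1
2 = 2·1 + 0  (stop)
So 766/93 = [8; 4, 4, 2, 2].

[8; 4, 4, 2, 2]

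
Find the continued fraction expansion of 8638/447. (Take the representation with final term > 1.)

[19; 3, 12, 12]

8638 = 19·447 + 145
447 = 3·145 + 12
145 = 12·12 + 1
12 = 12·1 + 0  (stop)
So 8638/447 = [19; 3, 12, 12].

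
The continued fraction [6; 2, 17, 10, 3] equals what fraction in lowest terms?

7076/1091

Using pₖ = aₖpₖ₋₁ + pₖ₋₂ and qₖ = aₖqₖ₋₁ + qₖ₋₂:
  k=0: a=6, p=6, q=1
  k=1: a=2, p=13, q=2
  k=2: a=17, p=227, q=35
  k=3: a=10, p=2283, q=352
  k=4: a=3, p=7076, q=1091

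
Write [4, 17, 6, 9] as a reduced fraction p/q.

Using pₖ = aₖpₖ₋₁ + pₖ₋₂ and qₖ = aₖqₖ₋₁ + qₖ₋₂:
  k=0: a=4, p=4, q=1
  k=1: a=17, p=69, q=17
  k=2: a=6, p=418, q=103
  k=3: a=9, p=3831, q=944

3831/944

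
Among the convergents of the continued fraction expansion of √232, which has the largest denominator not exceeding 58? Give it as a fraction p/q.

198/13

√232 = [15; 4, 3, 7, 3, 4, 30, …] (period length 6).
Convergents:
  p_0/q_0 = 15/1
  p_1/q_1 = 61/4
  p_2/q_2 = 198/13
  p_3/q_3 = 1447/95
q_2 = 13 ≤ 58 < 95 = q_3, so the answer is 198/13.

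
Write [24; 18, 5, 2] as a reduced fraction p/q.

Fold from the inside: start with 2/1.
  5 + 1/2 = 11/2
  18 + 2/11 = 200/11
  24 + 11/200 = 4811/200

4811/200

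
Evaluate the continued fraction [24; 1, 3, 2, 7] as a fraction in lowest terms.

1660/67

Using pₖ = aₖpₖ₋₁ + pₖ₋₂ and qₖ = aₖqₖ₋₁ + qₖ₋₂:
  k=0: a=24, p=24, q=1
  k=1: a=1, p=25, q=1
  k=2: a=3, p=99, q=4
  k=3: a=2, p=223, q=9
  k=4: a=7, p=1660, q=67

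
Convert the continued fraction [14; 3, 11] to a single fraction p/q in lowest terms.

Using pₖ = aₖpₖ₋₁ + pₖ₋₂ and qₖ = aₖqₖ₋₁ + qₖ₋₂:
  k=0: a=14, p=14, q=1
  k=1: a=3, p=43, q=3
  k=2: a=11, p=487, q=34

487/34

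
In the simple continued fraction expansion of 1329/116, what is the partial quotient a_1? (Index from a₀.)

2

1329 = 11·116 + 53   →  a_0 = 11
116 = 2·53 + 10   →  a_1 = 2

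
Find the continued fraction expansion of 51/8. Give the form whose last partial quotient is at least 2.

[6; 2, 1, 2]

51 = 6·8 + 3
8 = 2·3 + 2
3 = 1·2 + 1
2 = 2·1 + 0  (stop)
So 51/8 = [6; 2, 1, 2].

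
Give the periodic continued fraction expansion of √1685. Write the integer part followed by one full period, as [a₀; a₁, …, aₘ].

[41; 20, 1, 1, 20, 82]

a₀ = ⌊√1685⌋ = 41.
With m₀=0, d₀=1 and mₖ₊₁ = dₖaₖ − mₖ, dₖ₊₁ = (n − mₖ₊₁²)/dₖ, aₖ₊₁ = ⌊(a₀+mₖ₊₁)/dₖ₊₁⌋:
  k=1: m=41, d=4, a=20
  k=2: m=39, d=41, a=1
  k=3: m=2, d=41, a=1
  k=4: m=39, d=4, a=20
  k=5: m=41, d=1, a=82
d=1 and a=2a₀=82 at k=5, so the next step gives (m, d) = (41, 4) again — its k=1 value — and the period has length 5.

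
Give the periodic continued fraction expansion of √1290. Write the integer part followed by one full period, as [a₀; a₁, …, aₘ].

a₀ = ⌊√1290⌋ = 35.
With m₀=0, d₀=1 and mₖ₊₁ = dₖaₖ − mₖ, dₖ₊₁ = (n − mₖ₊₁²)/dₖ, aₖ₊₁ = ⌊(a₀+mₖ₊₁)/dₖ₊₁⌋:
  k=1: m=35, d=65, a=1
  k=2: m=30, d=6, a=10
  k=3: m=30, d=65, a=1
  k=4: m=35, d=1, a=70
d=1 and a=2a₀=70 at k=4, so the next step gives (m, d) = (35, 65) again — its k=1 value — and the period has length 4.

[35; 1, 10, 1, 70]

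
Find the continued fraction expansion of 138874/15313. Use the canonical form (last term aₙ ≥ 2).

[9; 14, 2, 19, 13, 2]

138874 = 9·15313 + 1057
15313 = 14·1057 + 515
1057 = 2·515 + 27
515 = 19·27 + 2
27 = 13·2 + 1
2 = 2·1 + 0  (stop)
So 138874/15313 = [9; 14, 2, 19, 13, 2].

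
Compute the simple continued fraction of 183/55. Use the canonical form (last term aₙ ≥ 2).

183 = 3*55 + 18
55 = 3*18 + 1
18 = 18*1 + 0  (stop)
So 183/55 = [3; 3, 18].

[3; 3, 18]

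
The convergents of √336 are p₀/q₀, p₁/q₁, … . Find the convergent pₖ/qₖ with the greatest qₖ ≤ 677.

√336 = [18; 3, 36, …] (period length 2).
Convergents:
  p_0/q_0 = 18/1
  p_1/q_1 = 55/3
  p_2/q_2 = 1998/109
  p_3/q_3 = 6049/330
  p_4/q_4 = 219762/11989
q_3 = 330 ≤ 677 < 11989 = q_4, so the answer is 6049/330.

6049/330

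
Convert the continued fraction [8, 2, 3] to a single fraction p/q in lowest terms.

59/7

Fold from the inside: start with 3/1.
  2 + 1/3 = 7/3
  8 + 3/7 = 59/7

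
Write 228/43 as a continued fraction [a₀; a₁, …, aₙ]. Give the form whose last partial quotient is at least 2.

[5; 3, 3, 4]

228 = 5*43 + 13
43 = 3*13 + 4
13 = 3*4 + 1
4 = 4*1 + 0  (stop)
So 228/43 = [5; 3, 3, 4].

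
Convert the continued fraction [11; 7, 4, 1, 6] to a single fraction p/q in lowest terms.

2729/245

Using pₖ = aₖpₖ₋₁ + pₖ₋₂ and qₖ = aₖqₖ₋₁ + qₖ₋₂:
  k=0: a=11, p=11, q=1
  k=1: a=7, p=78, q=7
  k=2: a=4, p=323, q=29
  k=3: a=1, p=401, q=36
  k=4: a=6, p=2729, q=245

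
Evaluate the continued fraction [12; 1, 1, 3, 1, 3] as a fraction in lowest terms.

Using pₖ = aₖpₖ₋₁ + pₖ₋₂ and qₖ = aₖqₖ₋₁ + qₖ₋₂:
  k=0: a=12, p=12, q=1
  k=1: a=1, p=13, q=1
  k=2: a=1, p=25, q=2
  k=3: a=3, p=88, q=7
  k=4: a=1, p=113, q=9
  k=5: a=3, p=427, q=34

427/34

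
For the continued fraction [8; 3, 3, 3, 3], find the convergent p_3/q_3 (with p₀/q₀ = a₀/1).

274/33

Using pₖ = aₖpₖ₋₁ + pₖ₋₂, qₖ = aₖqₖ₋₁ + qₖ₋₂ (with p₋₁=1, p₋₂=0, q₋₁=0, q₋₂=1):
  k=0: a=8, p=8, q=1
  k=1: a=3, p=25, q=3
  k=2: a=3, p=83, q=10
  k=3: a=3, p=274, q=33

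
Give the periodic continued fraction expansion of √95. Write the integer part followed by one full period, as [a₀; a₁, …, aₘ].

[9; 1, 2, 1, 18]

a₀ = ⌊√95⌋ = 9.
With m₀=0, d₀=1 and mₖ₊₁ = dₖaₖ − mₖ, dₖ₊₁ = (n − mₖ₊₁²)/dₖ, aₖ₊₁ = ⌊(a₀+mₖ₊₁)/dₖ₊₁⌋:
  k=1: m=9, d=14, a=1
  k=2: m=5, d=5, a=2
  k=3: m=5, d=14, a=1
  k=4: m=9, d=1, a=18
d=1 and a=2a₀=18 at k=4, so the next step gives (m, d) = (9, 14) again — its k=1 value — and the period has length 4.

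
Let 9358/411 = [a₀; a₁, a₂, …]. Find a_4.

9358 = 22·411 + 316   →  a_0 = 22
411 = 1·316 + 95   →  a_1 = 1
316 = 3·95 + 31   →  a_2 = 3
95 = 3·31 + 2   →  a_3 = 3
31 = 15·2 + 1   →  a_4 = 15

15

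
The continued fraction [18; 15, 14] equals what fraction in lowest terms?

3812/211

Using pₖ = aₖpₖ₋₁ + pₖ₋₂ and qₖ = aₖqₖ₋₁ + qₖ₋₂:
  k=0: a=18, p=18, q=1
  k=1: a=15, p=271, q=15
  k=2: a=14, p=3812, q=211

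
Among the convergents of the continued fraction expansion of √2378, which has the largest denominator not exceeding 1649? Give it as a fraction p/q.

80218/1645

√2378 = [48; 1, 3, 3, 1, 96, …] (period length 5).
Convergents:
  p_0/q_0 = 48/1
  p_1/q_1 = 49/1
  p_2/q_2 = 195/4
  p_3/q_3 = 634/13
  p_4/q_4 = 829/17
  p_5/q_5 = 80218/1645
  p_6/q_6 = 81047/1662
q_5 = 1645 ≤ 1649 < 1662 = q_6, so the answer is 80218/1645.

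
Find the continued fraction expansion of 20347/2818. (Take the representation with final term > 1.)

20347 = 7*2818 + 621
2818 = 4*621 + 334
621 = 1*334 + 287
334 = 1*287 + 47
287 = 6*47 + 5
47 = 9*5 + 2
5 = 2*2 + 1
2 = 2*1 + 0  (stop)
So 20347/2818 = [7; 4, 1, 1, 6, 9, 2, 2].

[7; 4, 1, 1, 6, 9, 2, 2]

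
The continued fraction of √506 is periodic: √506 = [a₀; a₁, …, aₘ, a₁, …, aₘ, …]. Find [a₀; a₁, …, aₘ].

a₀ = ⌊√506⌋ = 22.
With m₀=0, d₀=1 and mₖ₊₁ = dₖaₖ − mₖ, dₖ₊₁ = (n − mₖ₊₁²)/dₖ, aₖ₊₁ = ⌊(a₀+mₖ₊₁)/dₖ₊₁⌋:
  k=1: m=22, d=22, a=2
  k=2: m=22, d=1, a=44
d=1 and a=2a₀=44 at k=2, so the next step gives (m, d) = (22, 22) again — its k=1 value — and the period has length 2.

[22; 2, 44]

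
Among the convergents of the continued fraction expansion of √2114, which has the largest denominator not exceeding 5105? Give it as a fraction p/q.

√2114 = [45; 1, 44, 1, 90, …] (period length 4).
Convergents:
  p_0/q_0 = 45/1
  p_1/q_1 = 46/1
  p_2/q_2 = 2069/45
  p_3/q_3 = 2115/46
  p_4/q_4 = 192419/4185
  p_5/q_5 = 194534/4231
  p_6/q_6 = 8751915/190349
q_5 = 4231 ≤ 5105 < 190349 = q_6, so the answer is 194534/4231.

194534/4231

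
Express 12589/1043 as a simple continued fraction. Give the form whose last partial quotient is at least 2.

[12; 14, 3, 2, 10]

12589 = 12·1043 + 73
1043 = 14·73 + 21
73 = 3·21 + 10
21 = 2·10 + 1
10 = 10·1 + 0  (stop)
So 12589/1043 = [12; 14, 3, 2, 10].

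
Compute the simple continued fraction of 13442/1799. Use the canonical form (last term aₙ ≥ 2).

13442 = 7*1799 + 849
1799 = 2*849 + 101
849 = 8*101 + 41
101 = 2*41 + 19
41 = 2*19 + 3
19 = 6*3 + 1
3 = 3*1 + 0  (stop)
So 13442/1799 = [7; 2, 8, 2, 2, 6, 3].

[7; 2, 8, 2, 2, 6, 3]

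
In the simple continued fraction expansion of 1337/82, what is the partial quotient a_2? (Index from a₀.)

1337 = 16·82 + 25   →  a_0 = 16
82 = 3·25 + 7   →  a_1 = 3
25 = 3·7 + 4   →  a_2 = 3

3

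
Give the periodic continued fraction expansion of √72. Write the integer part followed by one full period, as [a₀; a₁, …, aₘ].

a₀ = ⌊√72⌋ = 8.
With m₀=0, d₀=1 and mₖ₊₁ = dₖaₖ − mₖ, dₖ₊₁ = (n − mₖ₊₁²)/dₖ, aₖ₊₁ = ⌊(a₀+mₖ₊₁)/dₖ₊₁⌋:
  k=1: m=8, d=8, a=2
  k=2: m=8, d=1, a=16
d=1 and a=2a₀=16 at k=2, so the next step gives (m, d) = (8, 8) again — its k=1 value — and the period has length 2.

[8; 2, 16]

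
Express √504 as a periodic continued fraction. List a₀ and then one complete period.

[22; 2, 4, 2, 44]

a₀ = ⌊√504⌋ = 22.
With m₀=0, d₀=1 and mₖ₊₁ = dₖaₖ − mₖ, dₖ₊₁ = (n − mₖ₊₁²)/dₖ, aₖ₊₁ = ⌊(a₀+mₖ₊₁)/dₖ₊₁⌋:
  k=1: m=22, d=20, a=2
  k=2: m=18, d=9, a=4
  k=3: m=18, d=20, a=2
  k=4: m=22, d=1, a=44
d=1 and a=2a₀=44 at k=4, so the next step gives (m, d) = (22, 20) again — its k=1 value — and the period has length 4.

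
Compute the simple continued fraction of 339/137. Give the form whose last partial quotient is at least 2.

[2; 2, 9, 3, 2]

339 = 2·137 + 65
137 = 2·65 + 7
65 = 9·7 + 2
7 = 3·2 + 1
2 = 2·1 + 0  (stop)
So 339/137 = [2; 2, 9, 3, 2].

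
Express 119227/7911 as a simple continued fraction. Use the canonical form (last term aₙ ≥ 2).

[15; 14, 13, 14, 3]

119227 = 15*7911 + 562
7911 = 14*562 + 43
562 = 13*43 + 3
43 = 14*3 + 1
3 = 3*1 + 0  (stop)
So 119227/7911 = [15; 14, 13, 14, 3].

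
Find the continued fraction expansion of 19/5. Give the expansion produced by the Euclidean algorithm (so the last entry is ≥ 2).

19 = 3×5 + 4
5 = 1×4 + 1
4 = 4×1 + 0  (stop)
So 19/5 = [3; 1, 4].

[3; 1, 4]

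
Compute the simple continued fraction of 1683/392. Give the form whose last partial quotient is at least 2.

[4; 3, 2, 2, 4, 5]

1683 = 4×392 + 115
392 = 3×115 + 47
115 = 2×47 + 21
47 = 2×21 + 5
21 = 4×5 + 1
5 = 5×1 + 0  (stop)
So 1683/392 = [4; 3, 2, 2, 4, 5].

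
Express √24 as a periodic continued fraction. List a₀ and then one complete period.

[4; 1, 8]

a₀ = ⌊√24⌋ = 4.
With m₀=0, d₀=1 and mₖ₊₁ = dₖaₖ − mₖ, dₖ₊₁ = (n − mₖ₊₁²)/dₖ, aₖ₊₁ = ⌊(a₀+mₖ₊₁)/dₖ₊₁⌋:
  k=1: m=4, d=8, a=1
  k=2: m=4, d=1, a=8
d=1 and a=2a₀=8 at k=2, so the next step gives (m, d) = (4, 8) again — its k=1 value — and the period has length 2.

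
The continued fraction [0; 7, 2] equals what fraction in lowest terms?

Using pₖ = aₖpₖ₋₁ + pₖ₋₂ and qₖ = aₖqₖ₋₁ + qₖ₋₂:
  k=0: a=0, p=0, q=1
  k=1: a=7, p=1, q=7
  k=2: a=2, p=2, q=15

2/15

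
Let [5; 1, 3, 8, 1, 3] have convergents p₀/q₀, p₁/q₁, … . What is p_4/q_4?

Using pₖ = aₖpₖ₋₁ + pₖ₋₂, qₖ = aₖqₖ₋₁ + qₖ₋₂ (with p₋₁=1, p₋₂=0, q₋₁=0, q₋₂=1):
  k=0: a=5, p=5, q=1
  k=1: a=1, p=6, q=1
  k=2: a=3, p=23, q=4
  k=3: a=8, p=190, q=33
  k=4: a=1, p=213, q=37

213/37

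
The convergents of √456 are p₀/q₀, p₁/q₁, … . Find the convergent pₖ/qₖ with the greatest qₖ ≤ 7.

√456 = [21; 2, 1, 4, 1, 2, 42, …] (period length 6).
Convergents:
  p_0/q_0 = 21/1
  p_1/q_1 = 43/2
  p_2/q_2 = 64/3
  p_3/q_3 = 299/14
q_2 = 3 ≤ 7 < 14 = q_3, so the answer is 64/3.

64/3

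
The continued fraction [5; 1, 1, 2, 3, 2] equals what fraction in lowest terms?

Using pₖ = aₖpₖ₋₁ + pₖ₋₂ and qₖ = aₖqₖ₋₁ + qₖ₋₂:
  k=0: a=5, p=5, q=1
  k=1: a=1, p=6, q=1
  k=2: a=1, p=11, q=2
  k=3: a=2, p=28, q=5
  k=4: a=3, p=95, q=17
  k=5: a=2, p=218, q=39

218/39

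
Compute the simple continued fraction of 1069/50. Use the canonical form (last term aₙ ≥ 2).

[21; 2, 1, 1, 1, 2, 2]

1069 = 21×50 + 19
50 = 2×19 + 12
19 = 1×12 + 7
12 = 1×7 + 5
7 = 1×5 + 2
5 = 2×2 + 1
2 = 2×1 + 0  (stop)
So 1069/50 = [21; 2, 1, 1, 1, 2, 2].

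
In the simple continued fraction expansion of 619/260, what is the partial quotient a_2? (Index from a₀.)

619 = 2·260 + 99   →  a_0 = 2
260 = 2·99 + 62   →  a_1 = 2
99 = 1·62 + 37   →  a_2 = 1

1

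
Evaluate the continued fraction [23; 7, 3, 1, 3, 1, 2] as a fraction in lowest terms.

Using pₖ = aₖpₖ₋₁ + pₖ₋₂ and qₖ = aₖqₖ₋₁ + qₖ₋₂:
  k=0: a=23, p=23, q=1
  k=1: a=7, p=162, q=7
  k=2: a=3, p=509, q=22
  k=3: a=1, p=671, q=29
  k=4: a=3, p=2522, q=109
  k=5: a=1, p=3193, q=138
  k=6: a=2, p=8908, q=385

8908/385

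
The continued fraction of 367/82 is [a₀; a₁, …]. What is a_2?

367 = 4·82 + 39   →  a_0 = 4
82 = 2·39 + 4   →  a_1 = 2
39 = 9·4 + 3   →  a_2 = 9

9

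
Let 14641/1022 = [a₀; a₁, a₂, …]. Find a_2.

14641 = 14·1022 + 333   →  a_0 = 14
1022 = 3·333 + 23   →  a_1 = 3
333 = 14·23 + 11   →  a_2 = 14

14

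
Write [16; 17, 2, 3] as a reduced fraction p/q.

Using pₖ = aₖpₖ₋₁ + pₖ₋₂ and qₖ = aₖqₖ₋₁ + qₖ₋₂:
  k=0: a=16, p=16, q=1
  k=1: a=17, p=273, q=17
  k=2: a=2, p=562, q=35
  k=3: a=3, p=1959, q=122

1959/122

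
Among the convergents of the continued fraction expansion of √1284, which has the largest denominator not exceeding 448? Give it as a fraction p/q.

15444/431

√1284 = [35; 1, 4, 1, 70, …] (period length 4).
Convergents:
  p_0/q_0 = 35/1
  p_1/q_1 = 36/1
  p_2/q_2 = 179/5
  p_3/q_3 = 215/6
  p_4/q_4 = 15229/425
  p_5/q_5 = 15444/431
  p_6/q_6 = 77005/2149
q_5 = 431 ≤ 448 < 2149 = q_6, so the answer is 15444/431.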